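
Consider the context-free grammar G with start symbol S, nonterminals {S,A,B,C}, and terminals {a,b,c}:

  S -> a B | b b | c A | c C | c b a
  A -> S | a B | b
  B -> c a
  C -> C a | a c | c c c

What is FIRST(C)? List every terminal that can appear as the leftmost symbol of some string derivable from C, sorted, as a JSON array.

FIRST iteration:
pass 1:
  A via A→a B: +{a}
  A via A→b: +{b}
  B via B→c a: +{c}
  C via C→a c: +{a}
  C via C→c c c: +{c}
  S via S→a B: +{a}
  S via S→b b: +{b}
  S via S→c A: +{c}
  S: {a,b,c}  A: {a,b}  B: {c}  C: {a,c}
pass 2:
  A via A→S: +{c}
  S: {a,b,c}  A: {a,b,c}  B: {c}  C: {a,c}
pass 3: — fixpoint
  S: {a,b,c}  A: {a,b,c}  B: {c}  C: {a,c}

FIRST(C) = ["a", "c"]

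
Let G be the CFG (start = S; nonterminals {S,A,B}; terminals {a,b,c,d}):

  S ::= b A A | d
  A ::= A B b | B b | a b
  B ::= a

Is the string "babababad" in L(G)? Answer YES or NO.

Convert to CNF:
  S -> T0 X3 | d
  A -> A X2 | B T0 | T1 T0
  B -> a
  T0 -> b
  T1 -> a
  X2 -> B T0
  X3 -> A A

CYK table (by increasing span):
  T[0,0] 'b' = {T0}  orig:{}
  T[1,1] 'a' = {B,T1}  orig:{B}
  T[2,2] 'b' = {T0}  orig:{}
  T[3,3] 'a' = {B,T1}  orig:{B}
  T[4,4] 'b' = {T0}  orig:{}
  T[5,5] 'a' = {B,T1}  orig:{B}
  T[6,6] 'b' = {T0}  orig:{}
  T[7,7] 'a' = {B,T1}  orig:{B}
  T[8,8] 'd' = {S}
  T[0,1] 'ba' = ∅
  T[1,2] 'ab' = {A,X2}  orig:{A}
  T[2,3] 'ba' = ∅
  T[3,4] 'ab' = {A,X2}  orig:{A}
  T[4,5] 'ba' = ∅
  T[5,6] 'ab' = {A,X2}  orig:{A}
  T[6,7] 'ba' = ∅
  T[7,8] 'ad' = ∅
  T[0,2] 'bab' = ∅
  T[1,3] 'aba' = ∅
  T[2,4] 'bab' = ∅
  T[3,5] 'aba' = ∅
  T[4,6] 'bab' = ∅
  T[5,7] 'aba' = ∅
  T[6,8] 'bad' = ∅
  T[0,3] 'baba' = ∅
  T[1,4] 'abab' = {A,X3}  orig:{A}
  T[2,5] 'baba' = ∅
  T[3,6] 'abab' = {A,X3}  orig:{A}
  T[4,7] 'baba' = ∅
  T[5,8] 'abad' = ∅
  T[0,4] 'babab' = {S}
  T[1,5] 'ababa' = ∅
  T[2,6] 'babab' = {S}
  T[3,7] 'ababa' = ∅
  T[4,8] 'babad' = ∅
  T[0,5] 'bababa' = ∅
  T[1,6] 'ababab' = {A,X3}  orig:{A}
  T[2,7] 'bababa' = ∅
  T[3,8] 'ababad' = ∅
  T[0,6] 'bababab' = {S}
  T[1,7] 'abababa' = ∅
  T[2,8] 'bababad' = ∅
  T[0,7] 'babababa' = ∅
  T[1,8] 'abababad' = ∅
  T[0,8] 'babababad' = ∅

S ∉ T[0,8] ⇒ NO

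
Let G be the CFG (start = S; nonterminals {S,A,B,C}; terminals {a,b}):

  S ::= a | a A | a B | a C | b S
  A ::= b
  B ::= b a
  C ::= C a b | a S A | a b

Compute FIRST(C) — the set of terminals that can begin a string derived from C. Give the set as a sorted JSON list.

FIRST sets, iterate to fixpoint:
round 1:
  A via A→b: +{b}
  B via B→b a: +{b}
  C via C→a S A: +{a}
  S via S→a: +{a}
  S via S→b S: +{b}
  FIRST(S)={a,b}  FIRST(A)={b}  FIRST(B)={b}  FIRST(C)={a}
round 2: done
  FIRST(S)={a,b}  FIRST(A)={b}  FIRST(B)={b}  FIRST(C)={a}

FIRST(C) = ["a"]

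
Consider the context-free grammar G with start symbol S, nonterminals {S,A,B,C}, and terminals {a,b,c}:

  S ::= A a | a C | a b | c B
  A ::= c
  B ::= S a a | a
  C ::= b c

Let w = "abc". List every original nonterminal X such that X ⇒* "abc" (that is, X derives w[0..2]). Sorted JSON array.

CNF form of G:
  S -> A T0 | T0 C | T0 T1 | T2 B
  A -> c
  B -> S X3 | a
  C -> T1 T2
  T0 -> a
  T1 -> b
  T2 -> c
  X3 -> T0 T0

CYK table (by increasing span), restricted to cells inside w[0..2]:
  cell(0,0) a: {B,T0}  orig:{B}
  cell(1,1) b: {T1}  orig:{}
  cell(2,2) c: {A,T2}  orig:{A}
  cell(0,1) ab: {S}
  cell(1,2) bc: {C}
  cell(0,2) abc: {S}

Original NTs in T[0,2] deriving "abc": ["S"]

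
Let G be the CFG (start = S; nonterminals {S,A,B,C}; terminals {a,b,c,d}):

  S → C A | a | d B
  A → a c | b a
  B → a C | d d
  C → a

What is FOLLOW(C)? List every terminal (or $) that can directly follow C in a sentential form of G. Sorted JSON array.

FIRST sets, iterate to fixpoint:
pass 1:
  A via A→a c: +{a}
  A via A→b a: +{b}
  B via B→a C: +{a}
  B via B→d d: +{d}
  C via C→a: +{a}
  S via S→C A: +{a}
  S via S→d B: +{d}
  FIRST(S)={a,d}  FIRST(A)={a,b}  FIRST(B)={a,d}  FIRST(C)={a}
pass 2: (stable)
  FIRST(S)={a,d}  FIRST(A)={a,b}  FIRST(B)={a,d}  FIRST(C)={a}

FOLLOW iteration:
FOLLOW(S) := {$}
[1]
  S→C A: FOLLOW(C) ⊇ FIRST(A) = {a,b}; new: +{a,b}
  S→C A: FOLLOW(A) ⊇ FOLLOW(S) ⊇ {$}; new: +{$}
  S→d B: FOLLOW(B) ⊇ FOLLOW(S) ⊇ {$}; new: +{$}
  FOLLOW(S)={$}  FOLLOW(A)={$}  FOLLOW(B)={$}  FOLLOW(C)={a,b}
[2]
  B→a C: FOLLOW(C) ⊇ FOLLOW(B) ⊇ {$}; new: +{$}
  FOLLOW(S)={$}  FOLLOW(A)={$}  FOLLOW(B)={$}  FOLLOW(C)={$,a,b}
[3] (stable)
  FOLLOW(S)={$}  FOLLOW(A)={$}  FOLLOW(B)={$}  FOLLOW(C)={$,a,b}

FOLLOW(C) = ["$", "a", "b"]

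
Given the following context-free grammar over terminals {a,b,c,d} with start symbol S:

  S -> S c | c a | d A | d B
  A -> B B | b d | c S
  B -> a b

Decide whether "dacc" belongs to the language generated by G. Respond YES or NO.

Convert to CNF:
  S -> S T2 | T1 A | T1 B | T2 T3
  A -> B B | T0 T1 | T2 S
  B -> T3 T0
  T0 -> b
  T1 -> d
  T2 -> c
  T3 -> a

CYK table (by increasing span):
  cell(0,0) d: {T1}  orig:{}
  cell(1,1) a: {T3}  orig:{}
  cell(2,2) c: {T2}  orig:{}
  cell(3,3) c: {T2}  orig:{}
  cell(0,1) da: ∅
  cell(1,2) ac: ∅
  cell(2,3) cc: ∅
  cell(0,2) dac: ∅
  cell(1,3) acc: ∅
  cell(0,3) dacc: ∅

S ∉ T[0,3] ⇒ NO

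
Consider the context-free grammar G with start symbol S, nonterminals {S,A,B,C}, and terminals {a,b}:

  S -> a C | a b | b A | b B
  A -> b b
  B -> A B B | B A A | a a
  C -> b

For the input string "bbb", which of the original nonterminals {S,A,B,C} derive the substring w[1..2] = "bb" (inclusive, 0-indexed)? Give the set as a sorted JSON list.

Convert to CNF:
  S -> T0 A | T0 B | T1 C | T1 T0
  A -> T0 T0
  B -> A X2 | B X3 | T1 T1
  C -> b
  T0 -> b
  T1 -> a
  X2 -> B B
  X3 -> A A

CYK fill, restricted to cells inside w[1..2]:
  T[1,1] 'b' = {C,T0}  orig:{C}
  T[2,2] 'b' = {C,T0}  orig:{C}
  T[1,2] 'bb' = {A}

Original NTs in T[1,2] deriving "bb": ["A"]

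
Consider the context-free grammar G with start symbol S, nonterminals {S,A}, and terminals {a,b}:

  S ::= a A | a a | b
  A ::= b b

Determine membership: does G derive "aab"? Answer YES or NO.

CNF form of G:
  S -> T1 A | T1 T1 | b
  A -> T0 T0
  T0 -> b
  T1 -> a

CYK table (by increasing span):
  cell(0,0) a: {T1}  orig:{}
  cell(1,1) a: {T1}  orig:{}
  cell(2,2) b: {S,T0}  orig:{S}
  cell(0,1) aa: {S}
  cell(1,2) ab: ∅
  cell(0,2) aab: ∅

S ∉ T[0,2] ⇒ NO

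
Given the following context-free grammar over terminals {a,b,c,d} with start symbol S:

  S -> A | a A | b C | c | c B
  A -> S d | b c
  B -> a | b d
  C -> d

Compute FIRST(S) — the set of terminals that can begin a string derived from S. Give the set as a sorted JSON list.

FIRST sets, iterate to fixpoint:
round 1:
  A via A→b c: +{b}
  B via B→a: +{a}
  B via B→b d: +{b}
  C via C→d: +{d}
  S via S→A: +{b}
  S via S→a A: +{a}
  S via S→c: +{c}
  FIRST(S)={a,b,c}  FIRST(A)={b}  FIRST(B)={a,b}  FIRST(C)={d}
round 2:
  A via A→S d: +{a,c}
  FIRST(S)={a,b,c}  FIRST(A)={a,b,c}  FIRST(B)={a,b}  FIRST(C)={d}
round 3: (stable)
  FIRST(S)={a,b,c}  FIRST(A)={a,b,c}  FIRST(B)={a,b}  FIRST(C)={d}

FIRST(S) = ["a", "b", "c"]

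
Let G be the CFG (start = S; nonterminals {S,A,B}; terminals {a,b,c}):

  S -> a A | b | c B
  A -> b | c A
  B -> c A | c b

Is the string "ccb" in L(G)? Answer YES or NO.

Convert to CNF:
  S -> T0 B | T2 A | b
  A -> T0 A | b
  B -> T0 A | T0 T1
  T0 -> c
  T1 -> b
  T2 -> a

CYK table (by increasing span):
  cell(0,0) c: {T0}  orig:{}
  cell(1,1) c: {T0}  orig:{}
  cell(2,2) b: {A,S,T1}  orig:{A,S}
  cell(0,1) cc: ∅
  cell(1,2) cb: {A,B}
  cell(0,2) ccb: {A,B,S}

S ∈ T[0,2] ⇒ YES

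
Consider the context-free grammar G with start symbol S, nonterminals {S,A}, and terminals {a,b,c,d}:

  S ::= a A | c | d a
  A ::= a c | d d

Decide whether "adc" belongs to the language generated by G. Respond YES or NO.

CNF form of G:
  S -> T0 A | T2 T0 | c
  A -> T0 T1 | T2 T2
  T0 -> a
  T1 -> c
  T2 -> d

CYK fill:
  cell(0,0) a: {T0}  orig:{}
  cell(1,1) d: {T2}  orig:{}
  cell(2,2) c: {S,T1}  orig:{S}
  cell(0,1) ad: ∅
  cell(1,2) dc: ∅
  cell(0,2) adc: ∅

S ∉ T[0,2] ⇒ NO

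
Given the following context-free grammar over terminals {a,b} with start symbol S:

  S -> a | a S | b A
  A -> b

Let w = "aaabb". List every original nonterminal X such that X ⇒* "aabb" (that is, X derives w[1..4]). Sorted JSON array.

Convert to CNF:
  S -> T0 S | T1 A | a
  A -> b
  T0 -> a
  T1 -> b

CYK table (by increasing span) (cells [i..j] with 1 ≤ i ≤ j ≤ 4 only):
  T[1,1] 'a' = {S,T0}  orig:{S}
  T[2,2] 'a' = {S,T0}  orig:{S}
  T[3,3] 'b' = {A,T1}  orig:{A}
  T[4,4] 'b' = {A,T1}  orig:{A}
  T[1,2] 'aa' = {S}
  T[2,3] 'ab' = ∅
  T[3,4] 'bb' = {S}
  T[1,3] 'aab' = ∅
  T[2,4] 'abb' = {S}
  T[1,4] 'aabb' = {S}

Original NTs in T[1,4] deriving "aabb": ["S"]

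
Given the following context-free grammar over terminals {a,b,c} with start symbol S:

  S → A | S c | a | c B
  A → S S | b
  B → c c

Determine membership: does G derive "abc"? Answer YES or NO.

Convert to CNF:
  S -> S S | S T0 | T0 B | a | b
  A -> S S | b
  B -> T0 T0
  T0 -> c

CYK table (by increasing span):
  T[0,0] 'a' = {S}
  T[1,1] 'b' = {A,S}
  T[2,2] 'c' = {T0}  orig:{}
  T[0,1] 'ab' = {A,S}
  T[1,2] 'bc' = {S}
  T[0,2] 'abc' = {A,S}

S ∈ T[0,2] ⇒ YES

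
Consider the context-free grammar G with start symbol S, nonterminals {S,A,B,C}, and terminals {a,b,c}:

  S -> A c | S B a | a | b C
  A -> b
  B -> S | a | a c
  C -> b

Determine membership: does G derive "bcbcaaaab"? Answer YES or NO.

CNF form of G:
  S -> A T0 | S X4 | T2 C | a
  A -> b
  B -> A T0 | S X3 | T1 T0 | T2 C | a
  C -> b
  T0 -> c
  T1 -> a
  T2 -> b
  X3 -> B T1
  X4 -> B T1

Fill CYK table bottom-up:
  [0..0]={A,C,T2}  "b"  orig:{A,C}
  [1..1]={T0}  "c"  orig:{}
  [2..2]={A,C,T2}  "b"  orig:{A,C}
  [3..3]={T0}  "c"  orig:{}
  [4..4]={B,S,T1}  "a"  orig:{B,S}
  [5..5]={B,S,T1}  "a"  orig:{B,S}
  [6..6]={B,S,T1}  "a"  orig:{B,S}
  [7..7]={B,S,T1}  "a"  orig:{B,S}
  [8..8]={A,C,T2}  "b"  orig:{A,C}
  [0..1]={B,S}  "bc"
  [1..2]=∅  "cb"
  [2..3]={B,S}  "bc"
  [3..4]=∅  "ca"
  [4..5]={X3,X4}  "aa"  orig:{}
  [5..6]={X3,X4}  "aa"  orig:{}
  [6..7]={X3,X4}  "aa"  orig:{}
  [7..8]=∅  "ab"
  [0..2]=∅  "bcb"
  [1..3]=∅  "cbc"
  [2..4]={X3,X4}  "bca"  orig:{}
  [3..5]=∅  "caa"
  [4..6]={B,S}  "aaa"
  [5..7]={B,S}  "aaa"
  [6..8]=∅  "aab"
  [0..3]=∅  "bcbc"
  [1..4]=∅  "cbca"
  [2..5]={B,S}  "bcaa"
  [3..6]=∅  "caaa"
  [4..7]={X3,X4}  "aaaa"  orig:{}
  [5..8]=∅  "aaab"
  [0..4]={B,S}  "bcbca"
  [1..5]=∅  "cbcaa"
  [2..6]={X3,X4}  "bcaaa"  orig:{}
  [3..7]=∅  "caaaa"
  [4..8]=∅  "aaaab"
  [0..5]={X3,X4}  "bcbcaa"  orig:{}
  [1..6]=∅  "cbcaaa"
  [2..7]={B,S}  "bcaaaa"
  [3..8]=∅  "caaaab"
  [0..6]={B,S}  "bcbcaaa"
  [1..7]=∅  "cbcaaaa"
  [2..8]=∅  "bcaaaab"
  [0..7]={X3,X4}  "bcbcaaaa"  orig:{}
  [1..8]=∅  "cbcaaaab"
  [0..8]=∅  "bcbcaaaab"

S ∉ T[0,8] ⇒ NO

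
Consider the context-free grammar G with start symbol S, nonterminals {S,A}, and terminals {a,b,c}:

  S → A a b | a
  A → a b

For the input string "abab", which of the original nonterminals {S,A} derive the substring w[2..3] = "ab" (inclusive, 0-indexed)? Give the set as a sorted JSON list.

Convert to CNF:
  S -> A X2 | a
  A -> T0 T1
  T0 -> a
  T1 -> b
  X2 -> T0 T1

Fill CYK table bottom-up (cells [i..j] with 2 ≤ i ≤ j ≤ 3 only):
  cell(2,2) a: {S,T0}  orig:{S}
  cell(3,3) b: {T1}  orig:{}
  cell(2,3) ab: {A,X2}  orig:{A}

Original NTs in T[2,3] deriving "ab": ["A"]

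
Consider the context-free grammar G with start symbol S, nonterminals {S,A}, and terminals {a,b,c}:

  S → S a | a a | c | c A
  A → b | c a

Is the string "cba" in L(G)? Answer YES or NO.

CNF form of G:
  S -> S T1 | T0 A | T1 T1 | c
  A -> T0 T1 | b
  T0 -> c
  T1 -> a

Fill CYK table bottom-up:
  [0..0]={S,T0}  "c"  orig:{S}
  [1..1]={A}  "b"
  [2..2]={T1}  "a"  orig:{}
  [0..1]={S}  "cb"
  [1..2]=∅  "ba"
  [0..2]={S}  "cba"

S ∈ T[0,2] ⇒ YES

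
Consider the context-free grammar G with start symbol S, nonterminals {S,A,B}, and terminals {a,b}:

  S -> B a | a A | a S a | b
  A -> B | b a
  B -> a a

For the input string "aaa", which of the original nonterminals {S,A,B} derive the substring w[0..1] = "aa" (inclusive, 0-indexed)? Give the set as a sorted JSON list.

CNF form of G:
  S -> B T0 | T0 A | T0 X2 | b
  A -> T0 T0 | T1 T0
  B -> T0 T0
  T0 -> a
  T1 -> b
  X2 -> S T0

CYK table (by increasing span) — only the sub-triangle for w[0..1]:
  T[0,0] 'a' = {T0}  orig:{}
  T[1,1] 'a' = {T0}  orig:{}
  T[0,1] 'aa' = {A,B}

Original NTs in T[0,1] deriving "aa": ["A", "B"]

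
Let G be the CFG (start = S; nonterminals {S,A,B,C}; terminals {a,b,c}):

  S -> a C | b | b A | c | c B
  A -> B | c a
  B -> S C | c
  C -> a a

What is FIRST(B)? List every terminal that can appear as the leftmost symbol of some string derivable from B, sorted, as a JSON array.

FIRST iteration:
[1]
  A via A→c a: +{c}
  B via B→c: +{c}
  C via C→a a: +{a}
  S via S→a C: +{a}
  S via S→b: +{b}
  S via S→c: +{c}
  S: {a,b,c}  A: {c}  B: {c}  C: {a}
[2]
  B via B→S C: +{a,b}
  S: {a,b,c}  A: {c}  B: {a,b,c}  C: {a}
[3]
  A via A→B: +{a,b}
  S: {a,b,c}  A: {a,b,c}  B: {a,b,c}  C: {a}
[4] done
  S: {a,b,c}  A: {a,b,c}  B: {a,b,c}  C: {a}

FIRST(B) = ["a", "b", "c"]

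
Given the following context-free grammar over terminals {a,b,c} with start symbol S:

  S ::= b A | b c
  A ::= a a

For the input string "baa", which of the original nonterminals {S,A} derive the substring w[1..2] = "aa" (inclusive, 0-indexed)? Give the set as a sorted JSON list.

CNF form of G:
  S -> T1 A | T1 T2
  A -> T0 T0
  T0 -> a
  T1 -> b
  T2 -> c

CYK table (by increasing span), restricted to cells inside w[1..2]:
  [1..1]={T0}  "a"  orig:{}
  [2..2]={T0}  "a"  orig:{}
  [1..2]={A}  "aa"

Original NTs in T[1,2] deriving "aa": ["A"]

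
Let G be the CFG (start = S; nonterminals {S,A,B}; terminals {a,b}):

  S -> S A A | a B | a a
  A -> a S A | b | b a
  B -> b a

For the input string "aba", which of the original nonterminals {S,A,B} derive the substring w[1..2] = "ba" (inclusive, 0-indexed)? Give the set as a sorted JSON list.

CNF form of G:
  S -> S X3 | T0 B | T0 T0
  A -> T0 X2 | T1 T0 | b
  B -> T1 T0
  T0 -> a
  T1 -> b
  X2 -> S A
  X3 -> A A

CYK table (by increasing span) — only the sub-triangle for w[1..2]:
  T[1,1] 'b' = {A,T1}  orig:{A}
  T[2,2] 'a' = {T0}  orig:{}
  T[1,2] 'ba' = {A,B}

Original NTs in T[1,2] deriving "ba": ["A", "B"]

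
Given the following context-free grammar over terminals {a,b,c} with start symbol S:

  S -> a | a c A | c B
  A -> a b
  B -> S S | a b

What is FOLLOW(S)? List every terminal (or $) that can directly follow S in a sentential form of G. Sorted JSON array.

FIRST iteration:
iter 1:
  A via A→a b: +{a}
  B via B→a b: +{a}
  S via S→a: +{a}
  S via S→c B: +{c}
  S: {a,c}  A: {a}  B: {a}
iter 2:
  B via B→S S: +{c}
  S: {a,c}  A: {a}  B: {a,c}
iter 3: — fixpoint
  S: {a,c}  A: {a}  B: {a,c}

Compute FOLLOW by fixpoint:
FOLLOW(S) := {$}
[1]
  B→S S: FOLLOW(S) ⊇ FIRST(S) = {a,c}; new: +{a,c}
  S→a c A: FOLLOW(A) ⊇ FOLLOW(S) ⊇ {$,a,c}; new: +{$,a,c}
  S→c B: FOLLOW(B) ⊇ FOLLOW(S) ⊇ {$,a,c}; new: +{$,a,c}
  FOLLOW[S]={$,a,c}  FOLLOW[A]={$,a,c}  FOLLOW[B]={$,a,c}
[2] — fixpoint
  FOLLOW[S]={$,a,c}  FOLLOW[A]={$,a,c}  FOLLOW[B]={$,a,c}

FOLLOW(S) = ["$", "a", "c"]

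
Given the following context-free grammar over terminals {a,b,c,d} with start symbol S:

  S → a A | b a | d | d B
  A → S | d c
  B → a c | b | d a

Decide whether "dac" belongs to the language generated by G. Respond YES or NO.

Convert to CNF:
  S -> T0 A | T1 T0 | T2 B | d
  A -> T0 A | T1 T0 | T2 B | T2 T3 | d
  B -> T0 T3 | T2 T0 | b
  T0 -> a
  T1 -> b
  T2 -> d
  T3 -> c

CYK fill:
  T[0,0] 'd' = {A,S,T2}  orig:{A,S}
  T[1,1] 'a' = {T0}  orig:{}
  T[2,2] 'c' = {T3}  orig:{}
  T[0,1] 'da' = {B}
  T[1,2] 'ac' = {B}
  T[0,2] 'dac' = {A,S}

S ∈ T[0,2] ⇒ YES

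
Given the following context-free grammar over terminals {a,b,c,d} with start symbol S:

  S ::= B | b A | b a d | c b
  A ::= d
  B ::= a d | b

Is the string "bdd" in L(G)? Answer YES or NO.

Convert to CNF:
  S -> T0 T1 | T2 A | T2 X4 | T3 T2 | b
  A -> d
  B -> T0 T1 | b
  T0 -> a
  T1 -> d
  T2 -> b
  T3 -> c
  X4 -> T0 T1

CYK fill:
  cell(0,0) b: {B,S,T2}  orig:{B,S}
  cell(1,1) d: {A,T1}  orig:{A}
  cell(2,2) d: {A,T1}  orig:{A}
  cell(0,1) bd: {S}
  cell(1,2) dd: ∅
  cell(0,2) bdd: ∅

S ∉ T[0,2] ⇒ NO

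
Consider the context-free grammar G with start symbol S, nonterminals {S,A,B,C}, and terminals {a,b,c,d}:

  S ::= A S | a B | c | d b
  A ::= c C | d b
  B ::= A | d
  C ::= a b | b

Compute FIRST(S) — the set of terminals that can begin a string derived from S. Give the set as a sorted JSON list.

Compute FIRST by fixpoint:
pass 1:
  A via A→c C: +{c}
  A via A→d b: +{d}
  B via B→A: +{c,d}
  C via C→a b: +{a}
  C via C→b: +{b}
  S via S→A S: +{c,d}
  S via S→a B: +{a}
  FIRST(S)={a,c,d}  FIRST(A)={c,d}  FIRST(B)={c,d}  FIRST(C)={a,b}
pass 2: done
  FIRST(S)={a,c,d}  FIRST(A)={c,d}  FIRST(B)={c,d}  FIRST(C)={a,b}

FIRST(S) = ["a", "c", "d"]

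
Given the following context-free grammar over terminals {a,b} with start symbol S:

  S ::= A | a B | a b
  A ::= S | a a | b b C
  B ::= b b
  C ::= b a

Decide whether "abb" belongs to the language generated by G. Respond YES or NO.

CNF form of G:
  S -> T0 B | T0 T0 | T0 T1 | T1 X3
  A -> T0 B | T0 T0 | T0 T1 | T1 X2
  B -> T1 T1
  C -> T1 T0
  T0 -> a
  T1 -> b
  X2 -> T1 C
  X3 -> T1 C

CYK table (by increasing span):
  [0..0]={T0}  "a"  orig:{}
  [1..1]={T1}  "b"  orig:{}
  [2..2]={T1}  "b"  orig:{}
  [0..1]={A,S}  "ab"
  [1..2]={B}  "bb"
  [0..2]={A,S}  "abb"

S ∈ T[0,2] ⇒ YES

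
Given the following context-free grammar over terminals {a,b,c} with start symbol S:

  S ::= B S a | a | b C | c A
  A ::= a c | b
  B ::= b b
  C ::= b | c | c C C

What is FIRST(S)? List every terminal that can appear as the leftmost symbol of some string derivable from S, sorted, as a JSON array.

FIRST iteration:
iter 1:
  A via A→a c: +{a}
  A via A→b: +{b}
  B via B→b b: +{b}
  C via C→b: +{b}
  C via C→c: +{c}
  S via S→B S a: +{b}
  S via S→a: +{a}
  S via S→c A: +{c}
  S: {a,b,c}  A: {a,b}  B: {b}  C: {b,c}
iter 2: done
  S: {a,b,c}  A: {a,b}  B: {b}  C: {b,c}

FIRST(S) = ["a", "b", "c"]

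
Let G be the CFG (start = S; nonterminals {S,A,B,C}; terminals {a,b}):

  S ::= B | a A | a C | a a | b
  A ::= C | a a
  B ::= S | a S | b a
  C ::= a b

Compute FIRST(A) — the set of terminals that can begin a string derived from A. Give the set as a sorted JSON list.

Compute FIRST by fixpoint:
pass 1:
  A via A→a a: +{a}
  B via B→a S: +{a}
  B via B→b a: +{b}
  C via C→a b: +{a}
  S via S→B: +{a,b}
  FIRST(S)={a,b}  FIRST(A)={a}  FIRST(B)={a,b}  FIRST(C)={a}
pass 2: done
  FIRST(S)={a,b}  FIRST(A)={a}  FIRST(B)={a,b}  FIRST(C)={a}

FIRST(A) = ["a"]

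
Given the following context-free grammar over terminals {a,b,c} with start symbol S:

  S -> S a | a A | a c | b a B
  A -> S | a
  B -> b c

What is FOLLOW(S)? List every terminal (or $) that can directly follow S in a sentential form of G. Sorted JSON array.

FIRST sets, iterate to fixpoint:
iter 1:
  A via A→a: +{a}
  B via B→b c: +{b}
  S via S→a A: +{a}
  S via S→b a B: +{b}
  FIRST[S]={a,b}  FIRST[A]={a}  FIRST[B]={b}
iter 2:
  A via A→S: +{b}
  FIRST[S]={a,b}  FIRST[A]={a,b}  FIRST[B]={b}
iter 3: done
  FIRST[S]={a,b}  FIRST[A]={a,b}  FIRST[B]={b}

Compute FOLLOW by fixpoint:
seed FOLLOW(S) with $
iter 1:
  S→S a: FOLLOW(S) ⊇ FIRST(a) = {a}; new: +{a}
  S→a A: FOLLOW(A) ⊇ FOLLOW(S) ⊇ {$,a}; new: +{$,a}
  S→b a B: FOLLOW(B) ⊇ FOLLOW(S) ⊇ {$,a}; new: +{$,a}
  FOLLOW[S]={$,a}  FOLLOW[A]={$,a}  FOLLOW[B]={$,a}
iter 2: done
  FOLLOW[S]={$,a}  FOLLOW[A]={$,a}  FOLLOW[B]={$,a}

FOLLOW(S) = ["$", "a"]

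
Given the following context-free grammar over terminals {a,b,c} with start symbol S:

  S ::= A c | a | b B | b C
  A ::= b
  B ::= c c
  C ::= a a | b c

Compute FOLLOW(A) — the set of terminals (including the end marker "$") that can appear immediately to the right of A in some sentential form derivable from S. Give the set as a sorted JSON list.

FIRST sets, iterate to fixpoint:
iter 1:
  A via A→b: +{b}
  B via B→c c: +{c}
  C via C→a a: +{a}
  C via C→b c: +{b}
  S via S→A c: +{b}
  S via S→a: +{a}
  FIRST(S)={a,b}  FIRST(A)={b}  FIRST(B)={c}  FIRST(C)={a,b}
iter 2: (no change)
  FIRST(S)={a,b}  FIRST(A)={b}  FIRST(B)={c}  FIRST(C)={a,b}

FOLLOW sets:
initialize: $ ∈ FOLLOW(S)
round 1:
  S→A c: FOLLOW(A) ⊇ FIRST(c) = {c}; new: +{c}
  S→b B: FOLLOW(B) ⊇ FOLLOW(S) ⊇ {$}; new: +{$}
  S→b C: FOLLOW(C) ⊇ FOLLOW(S) ⊇ {$}; new: +{$}
  S: {$}  A: {c}  B: {$}  C: {$}
round 2: (stable)
  S: {$}  A: {c}  B: {$}  C: {$}

FOLLOW(A) = ["c"]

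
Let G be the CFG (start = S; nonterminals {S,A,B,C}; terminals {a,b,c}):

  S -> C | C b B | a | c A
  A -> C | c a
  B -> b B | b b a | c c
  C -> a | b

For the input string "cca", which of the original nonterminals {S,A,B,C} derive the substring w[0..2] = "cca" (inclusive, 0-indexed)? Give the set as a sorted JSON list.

CNF form of G:
  S -> C X4 | T0 A | a | b
  A -> T0 T1 | a | b
  B -> T0 T0 | T2 B | T2 X3
  C -> a | b
  T0 -> c
  T1 -> a
  T2 -> b
  X3 -> T2 T1
  X4 -> T2 B

Fill CYK table bottom-up — only the sub-triangle for w[0..2]:
  cell(0,0) c: {T0}  orig:{}
  cell(1,1) c: {T0}  orig:{}
  cell(2,2) a: {A,C,S,T1}  orig:{A,C,S}
  cell(0,1) cc: {B}
  cell(1,2) ca: {A,S}
  cell(0,2) cca: {S}

Original NTs in T[0,2] deriving "cca": ["S"]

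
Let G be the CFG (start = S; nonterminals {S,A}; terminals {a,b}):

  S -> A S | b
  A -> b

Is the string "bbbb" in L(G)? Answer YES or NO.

Convert to CNF:
  S -> A S | b
  A -> b

CYK fill:
  cell(0,0) b: {A,S}
  cell(1,1) b: {A,S}
  cell(2,2) b: {A,S}
  cell(3,3) b: {A,S}
  cell(0,1) bb: {S}
  cell(1,2) bb: {S}
  cell(2,3) bb: {S}
  cell(0,2) bbb: {S}
  cell(1,3) bbb: {S}
  cell(0,3) bbbb: {S}

S ∈ T[0,3] ⇒ YES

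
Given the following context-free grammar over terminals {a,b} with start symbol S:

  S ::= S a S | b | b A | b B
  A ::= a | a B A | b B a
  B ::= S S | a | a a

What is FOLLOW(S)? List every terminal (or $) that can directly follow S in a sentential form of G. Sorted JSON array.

Compute FIRST by fixpoint:
pass 1:
  A via A→a: +{a}
  A via A→b B a: +{b}
  B via B→a: +{a}
  S via S→b: +{b}
  S: {b}  A: {a,b}  B: {a}
pass 2:
  B via B→S S: +{b}
  S: {b}  A: {a,b}  B: {a,b}
pass 3: (stable)
  S: {b}  A: {a,b}  B: {a,b}

FOLLOW sets:
FOLLOW(S) := {$}
round 1:
  A→a B A: FOLLOW(B) ⊇ FIRST(A) = {a,b}; new: +{a,b}
  B→S S: FOLLOW(S) ⊇ FIRST(S) = {b}; new: +{b}
  B→S S: FOLLOW(S) ⊇ FOLLOW(B) ⊇ {a,b}; new: +{a}
  S→b A: FOLLOW(A) ⊇ FOLLOW(S) ⊇ {$,a,b}; new: +{$,a,b}
  S→b B: FOLLOW(B) ⊇ FOLLOW(S) ⊇ {$,a,b}; new: +{$}
  FOLLOW(S)={$,a,b}  FOLLOW(A)={$,a,b}  FOLLOW(B)={$,a,b}
round 2: (stable)
  FOLLOW(S)={$,a,b}  FOLLOW(A)={$,a,b}  FOLLOW(B)={$,a,b}

FOLLOW(S) = ["$", "a", "b"]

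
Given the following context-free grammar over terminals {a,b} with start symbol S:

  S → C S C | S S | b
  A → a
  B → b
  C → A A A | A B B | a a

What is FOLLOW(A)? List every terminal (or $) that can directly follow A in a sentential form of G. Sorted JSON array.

FIRST sets, iterate to fixpoint:
[1]
  A via A→a: +{a}
  B via B→b: +{b}
  C via C→A A A: +{a}
  S via S→C S C: +{a}
  S via S→b: +{b}
  S: {a,b}  A: {a}  B: {b}  C: {a}
[2] (no change)
  S: {a,b}  A: {a}  B: {b}  C: {a}

FOLLOW sets:
FOLLOW(S) := {$}
[1]
  C→A A A: FOLLOW(A) ⊇ FIRST(A) = {a}; new: +{a}
  C→A B B: FOLLOW(A) ⊇ FIRST(B) = {b}; new: +{b}
  C→A B B: FOLLOW(B) ⊇ FIRST(B) = {b}; new: +{b}
  S→C S C: FOLLOW(C) ⊇ FIRST(S) = {a,b}; new: +{a,b}
  S→C S C: FOLLOW(S) ⊇ FIRST(C) = {a}; new: +{a}
  S→C S C: FOLLOW(C) ⊇ FOLLOW(S) ⊇ {$,a}; new: +{$}
  S→S S: FOLLOW(S) ⊇ FIRST(S) = {a,b}; new: +{b}
  FOLLOW(S)={$,a,b}  FOLLOW(A)={a,b}  FOLLOW(B)={b}  FOLLOW(C)={$,a,b}
[2]
  C→A A A: FOLLOW(A) ⊇ FOLLOW(C) ⊇ {$,a,b}; new: +{$}
  C→A B B: FOLLOW(B) ⊇ FOLLOW(C) ⊇ {$,a,b}; new: +{$,a}
  FOLLOW(S)={$,a,b}  FOLLOW(A)={$,a,b}  FOLLOW(B)={$,a,b}  FOLLOW(C)={$,a,b}
[3] (no change)
  FOLLOW(S)={$,a,b}  FOLLOW(A)={$,a,b}  FOLLOW(B)={$,a,b}  FOLLOW(C)={$,a,b}

FOLLOW(A) = ["$", "a", "b"]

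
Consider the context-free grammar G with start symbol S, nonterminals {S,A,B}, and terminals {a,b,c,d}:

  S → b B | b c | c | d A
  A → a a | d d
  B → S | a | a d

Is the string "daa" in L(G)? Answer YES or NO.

CNF form of G:
  S -> T1 A | T2 B | T2 T3 | c
  A -> T0 T0 | T1 T1
  B -> T0 T1 | T1 A | T2 B | T2 T3 | a | c
  T0 -> a
  T1 -> d
  T2 -> b
  T3 -> c

CYK fill:
  [0..0]={T1}  "d"  orig:{}
  [1..1]={B,T0}  "a"  orig:{B}
  [2..2]={B,T0}  "a"  orig:{B}
  [0..1]=∅  "da"
  [1..2]={A}  "aa"
  [0..2]={B,S}  "daa"

S ∈ T[0,2] ⇒ YES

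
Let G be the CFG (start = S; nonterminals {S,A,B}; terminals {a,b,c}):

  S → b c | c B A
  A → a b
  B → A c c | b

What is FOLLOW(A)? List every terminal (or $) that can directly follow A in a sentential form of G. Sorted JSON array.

FIRST iteration:
[1]
  A via A→a b: +{a}
  B via B→A c c: +{a}
  B via B→b: +{b}
  S via S→b c: +{b}
  S via S→c B A: +{c}
  FIRST(S)={b,c}  FIRST(A)={a}  FIRST(B)={a,b}
[2] done
  FIRST(S)={b,c}  FIRST(A)={a}  FIRST(B)={a,b}

FOLLOW iteration:
FOLLOW(S) := {$}
pass 1:
  B→A c c: FOLLOW(A) ⊇ FIRST(c) = {c}; new: +{c}
  S→c B A: FOLLOW(B) ⊇ FIRST(A) = {a}; new: +{a}
  S→c B A: FOLLOW(A) ⊇ FOLLOW(S) ⊇ {$}; new: +{$}
  S: {$}  A: {$,c}  B: {a}
pass 2: — fixpoint
  S: {$}  A: {$,c}  B: {a}

FOLLOW(A) = ["$", "c"]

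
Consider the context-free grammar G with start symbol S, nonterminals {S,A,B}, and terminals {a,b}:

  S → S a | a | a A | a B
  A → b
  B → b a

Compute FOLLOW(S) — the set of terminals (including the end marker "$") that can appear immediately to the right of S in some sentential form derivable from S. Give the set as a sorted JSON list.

FIRST sets, iterate to fixpoint:
[1]
  A via A→b: +{b}
  B via B→b a: +{b}
  S via S→a: +{a}
  S: {a}  A: {b}  B: {b}
[2] done
  S: {a}  A: {b}  B: {b}

FOLLOW sets:
FOLLOW(S) := {$}
iter 1:
  S→S a: FOLLOW(S) ⊇ FIRST(a) = {a}; new: +{a}
  S→a A: FOLLOW(A) ⊇ FOLLOW(S) ⊇ {$,a}; new: +{$,a}
  S→a B: FOLLOW(B) ⊇ FOLLOW(S) ⊇ {$,a}; new: +{$,a}
  FOLLOW(S)={$,a}  FOLLOW(A)={$,a}  FOLLOW(B)={$,a}
iter 2: — fixpoint
  FOLLOW(S)={$,a}  FOLLOW(A)={$,a}  FOLLOW(B)={$,a}

FOLLOW(S) = ["$", "a"]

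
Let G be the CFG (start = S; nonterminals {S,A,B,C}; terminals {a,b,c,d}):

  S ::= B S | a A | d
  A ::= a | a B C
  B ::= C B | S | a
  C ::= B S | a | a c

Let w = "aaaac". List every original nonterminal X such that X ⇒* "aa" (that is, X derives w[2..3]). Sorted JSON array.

Convert to CNF:
  S -> B S | T0 A | d
  A -> T0 X2 | a
  B -> B S | C B | T0 A | a | d
  C -> B S | T0 T1 | a
  T0 -> a
  T1 -> c
  X2 -> B C

CYK fill — only the sub-triangle for w[2..3]:
  T[2,2] 'a' = {A,B,C,T0}  orig:{A,B,C}
  T[3,3] 'a' = {A,B,C,T0}  orig:{A,B,C}
  T[2,3] 'aa' = {B,S,X2}  orig:{B,S}

Original NTs in T[2,3] deriving "aa": ["B", "S"]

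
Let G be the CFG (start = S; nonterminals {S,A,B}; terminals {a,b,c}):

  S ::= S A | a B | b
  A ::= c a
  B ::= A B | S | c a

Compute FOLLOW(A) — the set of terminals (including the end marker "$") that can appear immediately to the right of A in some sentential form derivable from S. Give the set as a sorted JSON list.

FIRST sets, iterate to fixpoint:
iter 1:
  A via A→c a: +{c}
  B via B→A B: +{c}
  S via S→a B: +{a}
  S via S→b: +{b}
  S: {a,b}  A: {c}  B: {c}
iter 2:
  B via B→S: +{a,b}
  S: {a,b}  A: {c}  B: {a,b,c}
iter 3: done
  S: {a,b}  A: {c}  B: {a,b,c}

Compute FOLLOW by fixpoint:
FOLLOW(S) := {$}
round 1:
  B→A B: FOLLOW(A) ⊇ FIRST(B) = {a,b,c}; new: +{a,b,c}
  S→S A: FOLLOW(S) ⊇ FIRST(A) = {c}; new: +{c}
  S→S A: FOLLOW(A) ⊇ FOLLOW(S) ⊇ {$,c}; new: +{$}
  S→a B: FOLLOW(B) ⊇ FOLLOW(S) ⊇ {$,c}; new: +{$,c}
  FOLLOW[S]={$,c}  FOLLOW[A]={$,a,b,c}  FOLLOW[B]={$,c}
round 2: done
  FOLLOW[S]={$,c}  FOLLOW[A]={$,a,b,c}  FOLLOW[B]={$,c}

FOLLOW(A) = ["$", "a", "b", "c"]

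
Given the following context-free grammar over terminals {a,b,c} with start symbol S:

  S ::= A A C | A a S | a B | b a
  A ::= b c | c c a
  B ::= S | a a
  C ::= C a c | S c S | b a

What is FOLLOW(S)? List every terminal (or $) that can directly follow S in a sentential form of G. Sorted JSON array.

Compute FIRST by fixpoint:
iter 1:
  A via A→b c: +{b}
  A via A→c c a: +{c}
  B via B→a a: +{a}
  C via C→b a: +{b}
  S via S→A A C: +{b,c}
  S via S→a B: +{a}
  S: {a,b,c}  A: {b,c}  B: {a}  C: {b}
iter 2:
  B via B→S: +{b,c}
  C via C→S c S: +{a,c}
  S: {a,b,c}  A: {b,c}  B: {a,b,c}  C: {a,b,c}
iter 3: (no change)
  S: {a,b,c}  A: {b,c}  B: {a,b,c}  C: {a,b,c}

FOLLOW sets:
initialize: $ ∈ FOLLOW(S)
iter 1:
  C→C a c: FOLLOW(C) ⊇ FIRST(a) = {a}; new: +{a}
  C→S c S: FOLLOW(S) ⊇ FIRST(c) = {c}; new: +{c}
  C→S c S: FOLLOW(S) ⊇ FOLLOW(C) ⊇ {a}; new: +{a}
  S→A A C: FOLLOW(A) ⊇ FIRST(A) = {b,c}; new: +{b,c}
  S→A A C: FOLLOW(A) ⊇ FIRST(C) = {a,b,c}; new: +{a}
  S→A A C: FOLLOW(C) ⊇ FOLLOW(S) ⊇ {$,a,c}; new: +{$,c}
  S→a B: FOLLOW(B) ⊇ FOLLOW(S) ⊇ {$,a,c}; new: +{$,a,c}
  FOLLOW[S]={$,a,c}  FOLLOW[A]={a,b,c}  FOLLOW[B]={$,a,c}  FOLLOW[C]={$,a,c}
iter 2: (stable)
  FOLLOW[S]={$,a,c}  FOLLOW[A]={a,b,c}  FOLLOW[B]={$,a,c}  FOLLOW[C]={$,a,c}

FOLLOW(S) = ["$", "a", "c"]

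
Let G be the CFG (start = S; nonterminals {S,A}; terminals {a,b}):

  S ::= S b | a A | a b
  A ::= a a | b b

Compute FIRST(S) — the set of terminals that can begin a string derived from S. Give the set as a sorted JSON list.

Compute FIRST by fixpoint:
pass 1:
  A via A→a a: +{a}
  A via A→b b: +{b}
  S via S→a A: +{a}
  FIRST(S)={a}  FIRST(A)={a,b}
pass 2: (no change)
  FIRST(S)={a}  FIRST(A)={a,b}

FIRST(S) = ["a"]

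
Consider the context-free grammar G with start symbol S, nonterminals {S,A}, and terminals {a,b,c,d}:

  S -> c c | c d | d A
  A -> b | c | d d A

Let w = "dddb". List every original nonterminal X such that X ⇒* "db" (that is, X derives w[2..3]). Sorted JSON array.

Convert to CNF:
  S -> T0 A | T1 T0 | T1 T1
  A -> T0 X2 | b | c
  T0 -> d
  T1 -> c
  X2 -> T0 A

Fill CYK table bottom-up — only the sub-triangle for w[2..3]:
  T[2,2] 'd' = {T0}  orig:{}
  T[3,3] 'b' = {A}
  T[2,3] 'db' = {S,X2}  orig:{S}

Original NTs in T[2,3] deriving "db": ["S"]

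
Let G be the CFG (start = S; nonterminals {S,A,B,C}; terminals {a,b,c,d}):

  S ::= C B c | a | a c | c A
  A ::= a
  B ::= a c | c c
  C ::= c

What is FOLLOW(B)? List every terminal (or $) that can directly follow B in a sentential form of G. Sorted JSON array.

FIRST sets, iterate to fixpoint:
round 1:
  A via A→a: +{a}
  B via B→a c: +{a}
  B via B→c c: +{c}
  C via C→c: +{c}
  S via S→C B c: +{c}
  S via S→a: +{a}
  FIRST[S]={a,c}  FIRST[A]={a}  FIRST[B]={a,c}  FIRST[C]={c}
round 2: (stable)
  FIRST[S]={a,c}  FIRST[A]={a}  FIRST[B]={a,c}  FIRST[C]={c}

FOLLOW sets:
FOLLOW(S) := {$}
[1]
  S→C B c: FOLLOW(C) ⊇ FIRST(B) = {a,c}; new: +{a,c}
  S→C B c: FOLLOW(B) ⊇ FIRST(c) = {c}; new: +{c}
  S→c A: FOLLOW(A) ⊇ FOLLOW(S) ⊇ {$}; new: +{$}
  S: {$}  A: {$}  B: {c}  C: {a,c}
[2] — fixpoint
  S: {$}  A: {$}  B: {c}  C: {a,c}

FOLLOW(B) = ["c"]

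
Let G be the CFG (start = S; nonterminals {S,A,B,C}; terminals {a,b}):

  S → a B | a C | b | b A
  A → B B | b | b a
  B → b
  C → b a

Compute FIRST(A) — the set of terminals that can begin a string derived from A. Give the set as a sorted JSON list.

FIRST iteration:
round 1:
  A via A→b: +{b}
  B via B→b: +{b}
  C via C→b a: +{b}
  S via S→a B: +{a}
  S via S→b: +{b}
  S: {a,b}  A: {b}  B: {b}  C: {b}
round 2: (stable)
  S: {a,b}  A: {b}  B: {b}  C: {b}

FIRST(A) = ["b"]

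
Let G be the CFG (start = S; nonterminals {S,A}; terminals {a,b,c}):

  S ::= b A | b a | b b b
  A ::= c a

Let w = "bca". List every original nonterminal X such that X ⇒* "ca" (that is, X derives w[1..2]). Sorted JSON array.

Convert to CNF:
  S -> T2 A | T2 T1 | T2 X3
  A -> T0 T1
  T0 -> c
  T1 -> a
  T2 -> b
  X3 -> T2 T2

CYK table (by increasing span), restricted to cells inside w[1..2]:
  cell(1,1) c: {T0}  orig:{}
  cell(2,2) a: {T1}  orig:{}
  cell(1,2) ca: {A}

Original NTs in T[1,2] deriving "ca": ["A"]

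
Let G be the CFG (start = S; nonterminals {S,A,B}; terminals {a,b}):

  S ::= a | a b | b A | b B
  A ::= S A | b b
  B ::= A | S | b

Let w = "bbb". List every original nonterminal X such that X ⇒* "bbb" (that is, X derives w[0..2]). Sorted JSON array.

CNF form of G:
  S -> T0 A | T0 B | T1 T0 | a
  A -> S A | T0 T0
  B -> S A | T0 A | T0 B | T0 T0 | T1 T0 | a | b
  T0 -> b
  T1 -> a

CYK table (by increasing span) — only the sub-triangle for w[0..2]:
  [0..0]={B,T0}  "b"  orig:{B}
  [1..1]={B,T0}  "b"  orig:{B}
  [2..2]={B,T0}  "b"  orig:{B}
  [0..1]={A,B,S}  "bb"
  [1..2]={A,B,S}  "bb"
  [0..2]={B,S}  "bbb"

Original NTs in T[0,2] deriving "bbb": ["B", "S"]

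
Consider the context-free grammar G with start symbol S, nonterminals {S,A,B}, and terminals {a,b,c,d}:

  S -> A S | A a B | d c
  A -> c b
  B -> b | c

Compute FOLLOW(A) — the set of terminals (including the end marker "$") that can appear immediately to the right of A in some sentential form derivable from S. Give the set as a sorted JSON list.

FIRST iteration:
[1]
  A via A→c b: +{c}
  B via B→b: +{b}
  B via B→c: +{c}
  S via S→A S: +{c}
  S via S→d c: +{d}
  FIRST[S]={c,d}  FIRST[A]={c}  FIRST[B]={b,c}
[2] — fixpoint
  FIRST[S]={c,d}  FIRST[A]={c}  FIRST[B]={b,c}

Compute FOLLOW by fixpoint:
FOLLOW(S) := {$}
round 1:
  S→A S: FOLLOW(A) ⊇ FIRST(S) = {c,d}; new: +{c,d}
  S→A a B: FOLLOW(A) ⊇ FIRST(a) = {a}; new: +{a}
  S→A a B: FOLLOW(B) ⊇ FOLLOW(S) ⊇ {$}; new: +{$}
  FOLLOW[S]={$}  FOLLOW[A]={a,c,d}  FOLLOW[B]={$}
round 2: done
  FOLLOW[S]={$}  FOLLOW[A]={a,c,d}  FOLLOW[B]={$}

FOLLOW(A) = ["a", "c", "d"]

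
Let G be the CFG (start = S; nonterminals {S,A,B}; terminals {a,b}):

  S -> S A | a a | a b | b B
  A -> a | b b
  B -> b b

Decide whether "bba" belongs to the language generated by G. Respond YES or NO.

CNF form of G:
  S -> S A | T0 B | T1 T0 | T1 T1
  A -> T0 T0 | a
  B -> T0 T0
  T0 -> b
  T1 -> a

Fill CYK table bottom-up:
  cell(0,0) b: {T0}  orig:{}
  cell(1,1) b: {T0}  orig:{}
  cell(2,2) a: {A,T1}  orig:{A}
  cell(0,1) bb: {A,B}
  cell(1,2) ba: ∅
  cell(0,2) bba: ∅

S ∉ T[0,2] ⇒ NO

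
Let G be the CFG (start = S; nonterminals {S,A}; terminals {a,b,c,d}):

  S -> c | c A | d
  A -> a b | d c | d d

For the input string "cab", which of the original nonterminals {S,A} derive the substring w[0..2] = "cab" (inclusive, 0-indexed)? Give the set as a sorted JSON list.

CNF form of G:
  S -> T3 A | c | d
  A -> T0 T1 | T2 T2 | T2 T3
  T0 -> a
  T1 -> b
  T2 -> d
  T3 -> c

CYK fill, restricted to cells inside w[0..2]:
  [0..0]={S,T3}  "c"  orig:{S}
  [1..1]={T0}  "a"  orig:{}
  [2..2]={T1}  "b"  orig:{}
  [0..1]=∅  "ca"
  [1..2]={A}  "ab"
  [0..2]={S}  "cab"

Original NTs in T[0,2] deriving "cab": ["S"]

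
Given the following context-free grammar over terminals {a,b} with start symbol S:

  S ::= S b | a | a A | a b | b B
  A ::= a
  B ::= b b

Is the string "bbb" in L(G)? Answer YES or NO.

CNF form of G:
  S -> S T0 | T0 B | T1 A | T1 T0 | a
  A -> a
  B -> T0 T0
  T0 -> b
  T1 -> a

Fill CYK table bottom-up:
  T[0,0] 'b' = {T0}  orig:{}
  T[1,1] 'b' = {T0}  orig:{}
  T[2,2] 'b' = {T0}  orig:{}
  T[0,1] 'bb' = {B}
  T[1,2] 'bb' = {B}
  T[0,2] 'bbb' = {S}

S ∈ T[0,2] ⇒ YES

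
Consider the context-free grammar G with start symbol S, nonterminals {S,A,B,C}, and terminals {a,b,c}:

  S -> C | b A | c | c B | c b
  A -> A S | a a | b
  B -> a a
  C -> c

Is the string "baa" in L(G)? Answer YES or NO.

Convert to CNF:
  S -> T1 A | T2 B | T2 T1 | c
  A -> A S | T0 T0 | b
  B -> T0 T0
  C -> c
  T0 -> a
  T1 -> b
  T2 -> c

CYK table (by increasing span):
  [0..0]={A,T1}  "b"  orig:{A}
  [1..1]={T0}  "a"  orig:{}
  [2..2]={T0}  "a"  orig:{}
  [0..1]=∅  "ba"
  [1..2]={A,B}  "aa"
  [0..2]={S}  "baa"

S ∈ T[0,2] ⇒ YES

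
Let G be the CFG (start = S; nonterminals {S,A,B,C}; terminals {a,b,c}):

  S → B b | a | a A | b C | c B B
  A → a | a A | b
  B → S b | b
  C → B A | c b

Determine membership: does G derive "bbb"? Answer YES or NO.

CNF form of G:
  S -> B T1 | T0 A | T1 C | T2 X3 | a
  A -> T0 A | a | b
  B -> S T1 | b
  C -> B A | T2 T1
  T0 -> a
  T1 -> b
  T2 -> c
  X3 -> B B

CYK table (by increasing span):
  cell(0,0) b: {A,B,T1}  orig:{A,B}
  cell(1,1) b: {A,B,T1}  orig:{A,B}
  cell(2,2) b: {A,B,T1}  orig:{A,B}
  cell(0,1) bb: {C,S,X3}  orig:{C,S}
  cell(1,2) bb: {C,S,X3}  orig:{C,S}
  cell(0,2) bbb: {B,S}

S ∈ T[0,2] ⇒ YES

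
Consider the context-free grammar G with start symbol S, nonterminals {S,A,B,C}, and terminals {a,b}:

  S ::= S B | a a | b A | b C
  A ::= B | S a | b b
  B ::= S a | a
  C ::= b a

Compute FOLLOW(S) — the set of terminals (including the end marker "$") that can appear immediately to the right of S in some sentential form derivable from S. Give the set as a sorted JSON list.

FIRST iteration:
round 1:
  A via A→b b: +{b}
  B via B→a: +{a}
  C via C→b a: +{b}
  S via S→a a: +{a}
  S via S→b A: +{b}
  FIRST(S)={a,b}  FIRST(A)={b}  FIRST(B)={a}  FIRST(C)={b}
round 2:
  A via A→B: +{a}
  B via B→S a: +{b}
  FIRST(S)={a,b}  FIRST(A)={a,b}  FIRST(B)={a,b}  FIRST(C)={b}
round 3: — fixpoint
  FIRST(S)={a,b}  FIRST(A)={a,b}  FIRST(B)={a,b}  FIRST(C)={b}

FOLLOW iteration:
initialize: $ ∈ FOLLOW(S)
[1]
  A→S a: FOLLOW(S) ⊇ FIRST(a) = {a}; new: +{a}
  S→S B: FOLLOW(S) ⊇ FIRST(B) = {a,b}; new: +{b}
  S→S B: FOLLOW(B) ⊇ FOLLOW(S) ⊇ {$,a,b}; new: +{$,a,b}
  S→b A: FOLLOW(A) ⊇ FOLLOW(S) ⊇ {$,a,b}; new: +{$,a,b}
  S→b C: FOLLOW(C) ⊇ FOLLOW(S) ⊇ {$,a,b}; new: +{$,a,b}
  S: {$,a,b}  A: {$,a,b}  B: {$,a,b}  C: {$,a,b}
[2] (stable)
  S: {$,a,b}  A: {$,a,b}  B: {$,a,b}  C: {$,a,b}

FOLLOW(S) = ["$", "a", "b"]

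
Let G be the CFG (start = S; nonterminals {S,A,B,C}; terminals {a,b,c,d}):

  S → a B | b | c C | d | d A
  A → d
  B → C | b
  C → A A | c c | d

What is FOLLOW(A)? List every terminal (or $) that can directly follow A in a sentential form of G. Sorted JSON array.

FIRST iteration:
iter 1:
  A via A→d: +{d}
  B via B→b: +{b}
  C via C→A A: +{d}
  C via C→c c: +{c}
  S via S→a B: +{a}
  S via S→b: +{b}
  S via S→c C: +{c}
  S via S→d: +{d}
  FIRST(S)={a,b,c,d}  FIRST(A)={d}  FIRST(B)={b}  FIRST(C)={c,d}
iter 2:
  B via B→C: +{c,d}
  FIRST(S)={a,b,c,d}  FIRST(A)={d}  FIRST(B)={b,c,d}  FIRST(C)={c,d}
iter 3: (stable)
  FIRST(S)={a,b,c,d}  FIRST(A)={d}  FIRST(B)={b,c,d}  FIRST(C)={c,d}

FOLLOW sets:
FOLLOW(S) := {$}
round 1:
  C→A A: FOLLOW(A) ⊇ FIRST(A) = {d}; new: +{d}
  S→a B: FOLLOW(B) ⊇ FOLLOW(S) ⊇ {$}; new: +{$}
  S→c C: FOLLOW(C) ⊇ FOLLOW(S) ⊇ {$}; new: +{$}
  S→d A: FOLLOW(A) ⊇ FOLLOW(S) ⊇ {$}; new: +{$}
  FOLLOW[S]={$}  FOLLOW[A]={$,d}  FOLLOW[B]={$}  FOLLOW[C]={$}
round 2: (stable)
  FOLLOW[S]={$}  FOLLOW[A]={$,d}  FOLLOW[B]={$}  FOLLOW[C]={$}

FOLLOW(A) = ["$", "d"]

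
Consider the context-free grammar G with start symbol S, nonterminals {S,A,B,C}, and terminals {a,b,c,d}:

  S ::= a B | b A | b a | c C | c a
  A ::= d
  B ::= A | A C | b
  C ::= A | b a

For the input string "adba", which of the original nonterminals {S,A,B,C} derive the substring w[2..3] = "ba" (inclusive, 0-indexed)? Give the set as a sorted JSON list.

CNF form of G:
  S -> T0 A | T0 T1 | T1 B | T2 C | T2 T1
  A -> d
  B -> A C | b | d
  C -> T0 T1 | d
  T0 -> b
  T1 -> a
  T2 -> c

CYK table (by increasing span), restricted to cells inside w[2..3]:
  [2..2]={B,T0}  "b"  orig:{B}
  [3..3]={T1}  "a"  orig:{}
  [2..3]={C,S}  "ba"

Original NTs in T[2,3] deriving "ba": ["C", "S"]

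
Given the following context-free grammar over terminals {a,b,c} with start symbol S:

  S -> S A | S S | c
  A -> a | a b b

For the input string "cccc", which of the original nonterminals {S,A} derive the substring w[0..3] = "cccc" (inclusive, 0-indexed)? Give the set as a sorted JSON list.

CNF form of G:
  S -> S A | S S | c
  A -> T0 X2 | a
  T0 -> a
  T1 -> b
  X2 -> T1 T1

CYK fill (cells [i..j] with 0 ≤ i ≤ j ≤ 3 only):
  [0..0]={S}  "c"
  [1..1]={S}  "c"
  [2..2]={S}  "c"
  [3..3]={S}  "c"
  [0..1]={S}  "cc"
  [1..2]={S}  "cc"
  [2..3]={S}  "cc"
  [0..2]={S}  "ccc"
  [1..3]={S}  "ccc"
  [0..3]={S}  "cccc"

Original NTs in T[0,3] deriving "cccc": ["S"]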